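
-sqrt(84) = -2 * sqrt(21) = -9.17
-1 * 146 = -146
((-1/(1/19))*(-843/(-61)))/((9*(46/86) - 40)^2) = -0.21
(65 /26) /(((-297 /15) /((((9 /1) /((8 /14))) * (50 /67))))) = -4375 /2948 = -1.48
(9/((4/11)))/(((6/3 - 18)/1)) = -99/64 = -1.55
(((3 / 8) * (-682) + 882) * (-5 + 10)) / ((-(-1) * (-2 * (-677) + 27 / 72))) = 5010 / 2167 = 2.31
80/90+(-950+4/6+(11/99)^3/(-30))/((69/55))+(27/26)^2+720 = -34.75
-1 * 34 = -34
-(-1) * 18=18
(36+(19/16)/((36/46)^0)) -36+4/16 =23/16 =1.44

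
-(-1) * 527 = 527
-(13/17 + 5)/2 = -49/17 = -2.88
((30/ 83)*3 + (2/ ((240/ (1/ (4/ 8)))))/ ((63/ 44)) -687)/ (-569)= 53798882/ 44629515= 1.21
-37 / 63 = -0.59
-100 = -100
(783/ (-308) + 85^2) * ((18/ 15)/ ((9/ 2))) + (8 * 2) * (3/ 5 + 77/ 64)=1806271/ 924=1954.84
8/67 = 0.12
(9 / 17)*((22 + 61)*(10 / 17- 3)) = -30627 / 289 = -105.98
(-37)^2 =1369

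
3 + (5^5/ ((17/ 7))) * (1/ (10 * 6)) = 4987/ 204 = 24.45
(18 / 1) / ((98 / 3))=27 / 49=0.55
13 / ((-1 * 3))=-13 / 3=-4.33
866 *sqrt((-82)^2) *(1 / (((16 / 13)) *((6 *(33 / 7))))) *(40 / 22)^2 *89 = 7189077350 / 11979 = 600140.02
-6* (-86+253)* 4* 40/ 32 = -5010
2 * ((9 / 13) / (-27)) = -2 / 39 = -0.05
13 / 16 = 0.81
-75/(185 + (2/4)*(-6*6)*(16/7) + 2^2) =-35/69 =-0.51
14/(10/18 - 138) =-0.10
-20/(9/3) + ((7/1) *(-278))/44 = -3359/66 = -50.89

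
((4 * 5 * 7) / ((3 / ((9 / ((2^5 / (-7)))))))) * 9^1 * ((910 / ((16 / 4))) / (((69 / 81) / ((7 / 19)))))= -568856925 / 6992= -81358.26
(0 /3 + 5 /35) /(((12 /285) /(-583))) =-55385 /28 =-1978.04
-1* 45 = -45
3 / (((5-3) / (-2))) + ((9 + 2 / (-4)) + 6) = 23 / 2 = 11.50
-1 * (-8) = 8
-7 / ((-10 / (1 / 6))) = 7 / 60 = 0.12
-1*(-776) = 776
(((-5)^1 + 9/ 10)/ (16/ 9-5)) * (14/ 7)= 369/ 145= 2.54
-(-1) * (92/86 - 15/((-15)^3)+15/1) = 155518/9675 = 16.07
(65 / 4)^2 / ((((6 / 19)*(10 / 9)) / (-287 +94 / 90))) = -10329787 / 48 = -215203.90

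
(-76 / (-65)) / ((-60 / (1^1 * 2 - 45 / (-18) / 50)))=-0.04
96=96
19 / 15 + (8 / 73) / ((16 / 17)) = 3029 / 2190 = 1.38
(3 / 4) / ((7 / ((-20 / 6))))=-5 / 14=-0.36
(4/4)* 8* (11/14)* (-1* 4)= -176/7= -25.14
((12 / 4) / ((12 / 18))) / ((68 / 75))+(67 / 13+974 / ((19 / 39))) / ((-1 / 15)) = -1009818915 / 33592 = -30061.29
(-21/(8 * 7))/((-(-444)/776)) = -97/148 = -0.66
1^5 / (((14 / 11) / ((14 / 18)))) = 11 / 18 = 0.61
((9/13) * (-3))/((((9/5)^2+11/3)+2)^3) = -0.00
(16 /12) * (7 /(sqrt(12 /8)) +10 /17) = 40 /51 +28 * sqrt(6) /9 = 8.40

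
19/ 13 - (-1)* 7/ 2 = 129/ 26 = 4.96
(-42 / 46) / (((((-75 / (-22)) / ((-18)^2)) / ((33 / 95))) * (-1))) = 1646568 / 54625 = 30.14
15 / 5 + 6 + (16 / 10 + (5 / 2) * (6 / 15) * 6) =83 / 5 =16.60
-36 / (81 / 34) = -136 / 9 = -15.11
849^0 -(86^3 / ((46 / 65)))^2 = -427324142111871 / 529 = -807796109852.31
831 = 831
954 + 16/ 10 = 4778/ 5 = 955.60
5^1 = 5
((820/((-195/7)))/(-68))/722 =287/478686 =0.00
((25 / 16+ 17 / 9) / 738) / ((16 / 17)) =8449 / 1700352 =0.00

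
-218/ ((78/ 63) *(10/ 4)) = -4578/ 65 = -70.43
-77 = -77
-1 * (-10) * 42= 420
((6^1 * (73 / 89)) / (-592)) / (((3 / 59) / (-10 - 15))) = 107675 / 26344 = 4.09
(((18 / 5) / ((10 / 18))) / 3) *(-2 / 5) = -108 / 125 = -0.86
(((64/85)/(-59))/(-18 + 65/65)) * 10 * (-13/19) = -1664/323969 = -0.01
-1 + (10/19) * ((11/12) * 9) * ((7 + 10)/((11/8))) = 1001/19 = 52.68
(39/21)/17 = 13/119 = 0.11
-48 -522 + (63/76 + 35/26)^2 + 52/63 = -34711624889/61497072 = -564.44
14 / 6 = 7 / 3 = 2.33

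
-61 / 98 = -0.62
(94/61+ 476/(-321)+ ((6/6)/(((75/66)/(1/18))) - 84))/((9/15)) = -123203153/881145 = -139.82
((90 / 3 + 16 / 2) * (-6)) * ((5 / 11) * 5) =-5700 / 11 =-518.18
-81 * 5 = -405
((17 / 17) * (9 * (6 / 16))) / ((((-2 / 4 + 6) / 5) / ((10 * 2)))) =675 / 11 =61.36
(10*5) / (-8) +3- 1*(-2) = -5 / 4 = -1.25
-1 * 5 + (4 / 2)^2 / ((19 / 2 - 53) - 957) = -10013 / 2001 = -5.00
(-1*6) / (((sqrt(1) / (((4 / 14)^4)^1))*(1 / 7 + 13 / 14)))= -64 / 1715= -0.04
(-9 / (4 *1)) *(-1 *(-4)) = -9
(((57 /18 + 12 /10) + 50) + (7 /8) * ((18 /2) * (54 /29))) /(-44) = -120113 /76560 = -1.57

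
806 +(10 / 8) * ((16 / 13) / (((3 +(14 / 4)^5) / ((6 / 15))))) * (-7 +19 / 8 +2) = 177108962 / 219739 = 806.00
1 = 1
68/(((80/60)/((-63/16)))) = -200.81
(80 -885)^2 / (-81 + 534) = 648025 / 453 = 1430.52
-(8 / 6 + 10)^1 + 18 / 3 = -16 / 3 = -5.33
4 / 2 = 2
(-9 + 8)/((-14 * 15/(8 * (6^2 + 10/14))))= 1.40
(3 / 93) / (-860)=-1 / 26660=-0.00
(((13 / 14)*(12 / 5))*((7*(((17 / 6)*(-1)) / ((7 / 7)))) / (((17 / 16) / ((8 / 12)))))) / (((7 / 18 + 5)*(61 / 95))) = -47424 / 5917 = -8.01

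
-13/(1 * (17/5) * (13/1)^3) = -5/2873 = -0.00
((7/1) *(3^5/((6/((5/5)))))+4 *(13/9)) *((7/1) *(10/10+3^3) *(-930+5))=-472014550/9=-52446061.11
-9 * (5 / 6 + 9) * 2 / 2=-177 / 2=-88.50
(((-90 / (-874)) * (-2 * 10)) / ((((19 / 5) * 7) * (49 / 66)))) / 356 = -74250 / 253465681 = -0.00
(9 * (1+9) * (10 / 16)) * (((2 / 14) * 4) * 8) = 1800 / 7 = 257.14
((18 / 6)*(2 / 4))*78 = 117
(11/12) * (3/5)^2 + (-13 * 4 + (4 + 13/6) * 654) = 398133/100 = 3981.33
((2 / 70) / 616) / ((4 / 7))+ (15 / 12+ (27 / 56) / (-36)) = 3809 / 3080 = 1.24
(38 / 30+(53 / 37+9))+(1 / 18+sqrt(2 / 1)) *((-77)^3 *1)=-456533 *sqrt(2)-84419647 / 3330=-670986.41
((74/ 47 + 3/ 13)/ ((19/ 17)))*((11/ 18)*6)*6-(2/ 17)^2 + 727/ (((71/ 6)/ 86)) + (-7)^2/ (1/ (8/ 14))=1273699219082/ 238205071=5347.07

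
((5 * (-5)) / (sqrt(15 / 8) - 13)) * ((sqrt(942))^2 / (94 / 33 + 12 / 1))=155430 * sqrt(30) / 65513 + 8082360 / 65513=136.37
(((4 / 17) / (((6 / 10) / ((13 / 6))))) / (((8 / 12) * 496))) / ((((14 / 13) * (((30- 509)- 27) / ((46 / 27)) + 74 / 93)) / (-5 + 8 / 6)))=55 / 1862112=0.00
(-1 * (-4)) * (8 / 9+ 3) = 140 / 9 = 15.56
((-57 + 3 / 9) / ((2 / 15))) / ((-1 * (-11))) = -425 / 11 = -38.64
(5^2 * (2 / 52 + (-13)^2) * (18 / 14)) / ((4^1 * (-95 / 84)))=-593325 / 494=-1201.06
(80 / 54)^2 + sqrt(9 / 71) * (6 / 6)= 3 * sqrt(71) / 71 + 1600 / 729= 2.55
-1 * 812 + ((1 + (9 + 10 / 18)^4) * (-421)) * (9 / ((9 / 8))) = -184259773268 / 6561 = -28084098.96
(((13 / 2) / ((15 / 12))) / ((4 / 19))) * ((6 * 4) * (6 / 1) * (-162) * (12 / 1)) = -34572096 / 5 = -6914419.20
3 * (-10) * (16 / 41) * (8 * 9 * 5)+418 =-155662 / 41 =-3796.63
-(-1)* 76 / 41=76 / 41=1.85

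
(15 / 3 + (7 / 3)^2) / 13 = 94 / 117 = 0.80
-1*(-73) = 73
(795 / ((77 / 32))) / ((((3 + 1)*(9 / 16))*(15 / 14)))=13568 / 99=137.05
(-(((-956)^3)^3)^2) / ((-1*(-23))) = -19342572125575581430011060000000000000000000000000000.00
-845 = -845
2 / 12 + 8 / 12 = 5 / 6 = 0.83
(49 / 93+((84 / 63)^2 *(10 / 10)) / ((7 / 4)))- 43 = -41.46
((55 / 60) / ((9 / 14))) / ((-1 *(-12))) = 77 / 648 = 0.12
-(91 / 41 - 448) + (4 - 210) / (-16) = 150439 / 328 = 458.66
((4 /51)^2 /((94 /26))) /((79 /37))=0.00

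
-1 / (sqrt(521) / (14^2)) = -196*sqrt(521) / 521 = -8.59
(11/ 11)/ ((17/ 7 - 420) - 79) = -7/ 3476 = -0.00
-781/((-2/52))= 20306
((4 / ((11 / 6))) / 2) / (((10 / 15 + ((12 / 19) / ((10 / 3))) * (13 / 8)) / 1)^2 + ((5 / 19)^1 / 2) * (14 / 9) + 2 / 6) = 5198400 / 7089577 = 0.73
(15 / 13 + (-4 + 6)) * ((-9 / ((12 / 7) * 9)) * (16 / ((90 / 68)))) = -39032 / 1755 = -22.24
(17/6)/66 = 17/396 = 0.04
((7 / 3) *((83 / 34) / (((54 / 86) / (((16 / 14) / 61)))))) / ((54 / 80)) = 571040 / 2267919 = 0.25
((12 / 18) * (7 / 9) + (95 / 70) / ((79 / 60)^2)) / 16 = 0.08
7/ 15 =0.47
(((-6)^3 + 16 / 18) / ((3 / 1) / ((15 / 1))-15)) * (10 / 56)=6050 / 2331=2.60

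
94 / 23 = 4.09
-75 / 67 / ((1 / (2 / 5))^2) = -12 / 67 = -0.18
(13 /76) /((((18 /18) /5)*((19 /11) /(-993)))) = -709995 /1444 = -491.69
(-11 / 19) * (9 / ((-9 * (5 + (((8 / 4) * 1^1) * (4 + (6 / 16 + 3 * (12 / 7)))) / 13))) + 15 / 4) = -1507 / 724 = -2.08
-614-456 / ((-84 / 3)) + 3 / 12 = -16729 / 28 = -597.46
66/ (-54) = -11/ 9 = -1.22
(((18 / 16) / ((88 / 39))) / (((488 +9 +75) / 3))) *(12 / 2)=243 / 15488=0.02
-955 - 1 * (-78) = -877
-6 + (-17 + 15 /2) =-31 /2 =-15.50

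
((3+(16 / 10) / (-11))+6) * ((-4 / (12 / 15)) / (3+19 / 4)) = -1948 / 341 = -5.71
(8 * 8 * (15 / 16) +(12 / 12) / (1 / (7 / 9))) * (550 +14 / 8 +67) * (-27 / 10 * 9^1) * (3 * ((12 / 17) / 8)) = -65795895 / 272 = -241896.67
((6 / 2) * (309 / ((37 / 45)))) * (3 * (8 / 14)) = 500580 / 259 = 1932.74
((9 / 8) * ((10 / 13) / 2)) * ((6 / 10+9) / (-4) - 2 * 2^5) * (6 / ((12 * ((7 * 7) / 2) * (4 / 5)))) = -3735 / 5096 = -0.73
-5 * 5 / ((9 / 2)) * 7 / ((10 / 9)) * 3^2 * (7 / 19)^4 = -756315 / 130321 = -5.80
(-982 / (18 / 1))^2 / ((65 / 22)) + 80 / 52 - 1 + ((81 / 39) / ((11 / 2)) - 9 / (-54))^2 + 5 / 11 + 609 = 53588680489 / 33127380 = 1617.66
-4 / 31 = -0.13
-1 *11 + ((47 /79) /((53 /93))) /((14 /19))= -561749 /58618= -9.58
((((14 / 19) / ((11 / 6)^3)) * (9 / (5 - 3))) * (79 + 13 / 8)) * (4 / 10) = 438858 / 25289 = 17.35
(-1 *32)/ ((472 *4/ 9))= -9/ 59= -0.15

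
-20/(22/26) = -260/11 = -23.64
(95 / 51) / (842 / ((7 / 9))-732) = 665 / 125154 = 0.01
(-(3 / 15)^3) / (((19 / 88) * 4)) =-0.01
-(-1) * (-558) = -558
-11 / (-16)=11 / 16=0.69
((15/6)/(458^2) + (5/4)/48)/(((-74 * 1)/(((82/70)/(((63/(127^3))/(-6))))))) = 629457853985/7823358144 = 80.46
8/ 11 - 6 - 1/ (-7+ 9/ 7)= -2243/ 440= -5.10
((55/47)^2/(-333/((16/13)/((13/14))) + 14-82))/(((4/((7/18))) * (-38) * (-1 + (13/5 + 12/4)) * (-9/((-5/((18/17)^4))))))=309497505625/293482967198425416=0.00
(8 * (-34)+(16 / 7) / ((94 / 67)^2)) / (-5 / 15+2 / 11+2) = -146.52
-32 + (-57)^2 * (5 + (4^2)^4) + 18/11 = 2342369465/11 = 212942678.64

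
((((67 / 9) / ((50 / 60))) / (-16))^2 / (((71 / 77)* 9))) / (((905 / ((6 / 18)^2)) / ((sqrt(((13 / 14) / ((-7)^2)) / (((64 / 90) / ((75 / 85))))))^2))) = 641927 / 5919372103680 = 0.00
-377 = -377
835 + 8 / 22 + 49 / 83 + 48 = 807050 / 913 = 883.95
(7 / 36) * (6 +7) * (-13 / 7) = -169 / 36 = -4.69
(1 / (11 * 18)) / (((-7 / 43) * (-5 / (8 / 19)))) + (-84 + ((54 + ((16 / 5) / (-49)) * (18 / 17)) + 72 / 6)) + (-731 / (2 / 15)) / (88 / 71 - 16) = 1160500636859 / 3284165808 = 353.36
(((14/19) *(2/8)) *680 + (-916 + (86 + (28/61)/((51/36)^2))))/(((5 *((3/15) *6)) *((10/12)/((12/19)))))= -2831708424/31820345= -88.99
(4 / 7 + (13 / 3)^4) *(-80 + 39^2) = 288561691 / 567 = 508927.14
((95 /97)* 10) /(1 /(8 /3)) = 7600 /291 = 26.12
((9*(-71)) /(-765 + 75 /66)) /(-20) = -7029 /168050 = -0.04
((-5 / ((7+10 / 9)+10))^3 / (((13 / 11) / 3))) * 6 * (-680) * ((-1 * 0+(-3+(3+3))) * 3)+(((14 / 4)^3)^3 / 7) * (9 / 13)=281228926287123 / 28825452032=9756.27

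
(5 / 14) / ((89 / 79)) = 0.32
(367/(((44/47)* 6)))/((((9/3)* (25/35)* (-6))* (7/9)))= -17249/2640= -6.53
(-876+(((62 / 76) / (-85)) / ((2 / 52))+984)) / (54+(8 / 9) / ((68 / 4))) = 1566153 / 785650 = 1.99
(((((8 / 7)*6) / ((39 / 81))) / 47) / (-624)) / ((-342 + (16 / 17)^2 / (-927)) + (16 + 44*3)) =7233381 / 2889775126238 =0.00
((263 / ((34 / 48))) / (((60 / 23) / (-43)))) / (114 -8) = -260107 / 4505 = -57.74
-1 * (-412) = 412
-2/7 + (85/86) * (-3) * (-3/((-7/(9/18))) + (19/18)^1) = -3658/903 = -4.05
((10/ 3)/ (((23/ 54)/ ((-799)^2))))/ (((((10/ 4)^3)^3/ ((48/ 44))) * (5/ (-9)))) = -1270836781056/ 494140625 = -2571.81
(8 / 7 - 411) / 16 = -2869 / 112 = -25.62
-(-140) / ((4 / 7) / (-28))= -6860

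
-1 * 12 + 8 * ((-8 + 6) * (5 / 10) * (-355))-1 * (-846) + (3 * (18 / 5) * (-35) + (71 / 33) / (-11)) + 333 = 1317256 / 363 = 3628.80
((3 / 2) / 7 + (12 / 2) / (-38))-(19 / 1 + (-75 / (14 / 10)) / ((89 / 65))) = 477779 / 23674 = 20.18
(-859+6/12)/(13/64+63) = -54944/4045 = -13.58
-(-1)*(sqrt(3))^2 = 3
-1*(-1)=1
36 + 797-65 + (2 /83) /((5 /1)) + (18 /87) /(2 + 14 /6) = 120165664 /156455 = 768.05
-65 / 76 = -0.86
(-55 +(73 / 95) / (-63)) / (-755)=329248 / 4518675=0.07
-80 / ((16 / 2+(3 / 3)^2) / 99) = -880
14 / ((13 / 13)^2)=14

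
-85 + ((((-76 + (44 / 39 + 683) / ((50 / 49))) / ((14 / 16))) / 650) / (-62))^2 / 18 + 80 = -425536247143635689 / 85107518163281250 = -5.00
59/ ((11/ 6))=32.18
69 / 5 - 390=-1881 / 5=-376.20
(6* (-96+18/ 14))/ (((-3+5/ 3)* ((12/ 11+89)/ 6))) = 196911/ 6937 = 28.39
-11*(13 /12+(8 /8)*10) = -1463 /12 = -121.92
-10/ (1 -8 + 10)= -10/ 3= -3.33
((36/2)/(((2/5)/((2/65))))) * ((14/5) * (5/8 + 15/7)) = 279/26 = 10.73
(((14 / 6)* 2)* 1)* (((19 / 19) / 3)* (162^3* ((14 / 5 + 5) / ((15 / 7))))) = 601827408 / 25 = 24073096.32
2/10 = 1/5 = 0.20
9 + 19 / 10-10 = 9 / 10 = 0.90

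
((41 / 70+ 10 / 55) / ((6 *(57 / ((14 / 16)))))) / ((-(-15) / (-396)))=-197 / 3800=-0.05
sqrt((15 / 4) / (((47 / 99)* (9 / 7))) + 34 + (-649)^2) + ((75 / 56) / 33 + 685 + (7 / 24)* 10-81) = 1121657 / 1848 + sqrt(3722086745) / 94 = 1255.99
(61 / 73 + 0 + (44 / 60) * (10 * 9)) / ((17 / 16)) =62.90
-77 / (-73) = 77 / 73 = 1.05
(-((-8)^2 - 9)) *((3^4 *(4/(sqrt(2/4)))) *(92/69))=-23760 *sqrt(2)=-33601.71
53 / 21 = 2.52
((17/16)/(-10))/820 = -17/131200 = -0.00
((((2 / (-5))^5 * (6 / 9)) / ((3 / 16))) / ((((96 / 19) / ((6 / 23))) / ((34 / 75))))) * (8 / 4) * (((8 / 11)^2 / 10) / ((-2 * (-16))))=-82688 / 29351953125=-0.00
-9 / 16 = -0.56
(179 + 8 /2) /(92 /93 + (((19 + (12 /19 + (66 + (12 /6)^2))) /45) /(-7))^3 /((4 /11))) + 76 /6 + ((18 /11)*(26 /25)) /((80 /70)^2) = 68754112315099354307 /324898969756587600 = 211.62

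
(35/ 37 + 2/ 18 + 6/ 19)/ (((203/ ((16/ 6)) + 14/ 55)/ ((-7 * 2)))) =-7643680/ 30375927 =-0.25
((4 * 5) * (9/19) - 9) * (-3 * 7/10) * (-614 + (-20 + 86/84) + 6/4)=119349/190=628.15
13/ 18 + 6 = 121/ 18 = 6.72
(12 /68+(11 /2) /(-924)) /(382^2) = 487 /416758944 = 0.00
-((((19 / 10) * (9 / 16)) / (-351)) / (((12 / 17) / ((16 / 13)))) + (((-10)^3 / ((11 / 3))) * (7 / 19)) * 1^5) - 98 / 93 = 39193557757 / 394182360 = 99.43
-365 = -365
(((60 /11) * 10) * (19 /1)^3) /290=411540 /319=1290.09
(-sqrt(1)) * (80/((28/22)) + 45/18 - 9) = -789/14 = -56.36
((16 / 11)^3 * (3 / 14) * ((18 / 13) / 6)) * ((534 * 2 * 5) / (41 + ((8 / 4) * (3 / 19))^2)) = 35532103680 / 1797072277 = 19.77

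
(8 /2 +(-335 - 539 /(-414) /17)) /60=-5.52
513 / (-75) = -171 / 25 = -6.84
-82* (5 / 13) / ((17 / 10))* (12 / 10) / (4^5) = -615 / 28288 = -0.02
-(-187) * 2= 374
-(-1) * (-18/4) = -9/2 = -4.50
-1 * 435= -435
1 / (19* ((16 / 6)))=3 / 152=0.02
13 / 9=1.44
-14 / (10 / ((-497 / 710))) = 49 / 50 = 0.98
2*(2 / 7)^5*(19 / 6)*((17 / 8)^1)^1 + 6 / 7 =44510 / 50421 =0.88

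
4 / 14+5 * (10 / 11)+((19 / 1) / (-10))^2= 64997 / 7700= 8.44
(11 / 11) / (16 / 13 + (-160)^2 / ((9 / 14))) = 117 / 4659344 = 0.00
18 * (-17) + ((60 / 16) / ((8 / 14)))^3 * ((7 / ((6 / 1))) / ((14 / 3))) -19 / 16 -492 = -11936263 / 16384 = -728.53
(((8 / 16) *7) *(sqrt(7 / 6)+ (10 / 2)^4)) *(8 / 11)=14 *sqrt(42) / 33+ 17500 / 11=1593.66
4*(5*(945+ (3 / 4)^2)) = 75645 / 4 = 18911.25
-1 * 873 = -873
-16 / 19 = -0.84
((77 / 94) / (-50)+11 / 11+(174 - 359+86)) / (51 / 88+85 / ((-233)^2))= -550213260366 / 3262057325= -168.67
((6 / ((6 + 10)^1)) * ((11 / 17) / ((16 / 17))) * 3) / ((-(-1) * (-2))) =-99 / 256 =-0.39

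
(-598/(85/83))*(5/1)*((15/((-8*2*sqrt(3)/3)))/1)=372255*sqrt(3)/136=4740.92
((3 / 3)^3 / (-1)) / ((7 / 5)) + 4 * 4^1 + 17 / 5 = 654 / 35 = 18.69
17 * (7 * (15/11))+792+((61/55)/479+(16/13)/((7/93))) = 970.63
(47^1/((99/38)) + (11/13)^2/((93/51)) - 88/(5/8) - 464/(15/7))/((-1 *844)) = 0.40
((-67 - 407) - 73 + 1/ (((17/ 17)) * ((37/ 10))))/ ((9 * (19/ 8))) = -25.58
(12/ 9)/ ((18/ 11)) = 22/ 27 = 0.81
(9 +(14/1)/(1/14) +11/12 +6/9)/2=2479/24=103.29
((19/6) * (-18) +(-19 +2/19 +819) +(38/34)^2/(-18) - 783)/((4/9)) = -3949975/43928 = -89.92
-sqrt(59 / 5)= -sqrt(295) / 5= -3.44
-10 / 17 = -0.59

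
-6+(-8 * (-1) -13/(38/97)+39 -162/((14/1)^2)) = 6.99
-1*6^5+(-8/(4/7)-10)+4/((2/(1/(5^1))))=-38998/5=-7799.60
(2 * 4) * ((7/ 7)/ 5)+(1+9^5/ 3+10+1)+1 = 98488/ 5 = 19697.60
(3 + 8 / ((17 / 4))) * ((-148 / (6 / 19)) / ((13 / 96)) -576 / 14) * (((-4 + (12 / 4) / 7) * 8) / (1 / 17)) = 5290220800 / 637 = 8304899.22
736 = 736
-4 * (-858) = 3432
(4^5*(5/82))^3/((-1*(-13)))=16777216000/895973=18725.14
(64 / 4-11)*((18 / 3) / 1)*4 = 120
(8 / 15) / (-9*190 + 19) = -8 / 25365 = -0.00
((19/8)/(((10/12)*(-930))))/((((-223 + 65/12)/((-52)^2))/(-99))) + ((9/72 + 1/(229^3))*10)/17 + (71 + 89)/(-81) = -759193952056468307/133847095979967300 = -5.67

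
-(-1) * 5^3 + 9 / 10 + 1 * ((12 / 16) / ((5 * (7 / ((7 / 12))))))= 125.91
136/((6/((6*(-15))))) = -2040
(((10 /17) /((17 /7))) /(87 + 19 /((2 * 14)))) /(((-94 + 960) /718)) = 140728 /61442267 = 0.00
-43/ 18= -2.39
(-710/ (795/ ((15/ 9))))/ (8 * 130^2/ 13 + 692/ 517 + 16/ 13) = -2385955/ 16674886818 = -0.00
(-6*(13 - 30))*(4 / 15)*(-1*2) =-272 / 5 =-54.40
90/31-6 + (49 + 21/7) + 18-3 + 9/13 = 64.60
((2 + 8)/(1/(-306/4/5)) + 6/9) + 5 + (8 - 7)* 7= -421/3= -140.33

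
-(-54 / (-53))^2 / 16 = -729 / 11236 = -0.06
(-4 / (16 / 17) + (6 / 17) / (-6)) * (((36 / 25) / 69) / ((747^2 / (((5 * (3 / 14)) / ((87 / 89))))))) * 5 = -26077 / 29527232238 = -0.00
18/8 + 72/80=63/20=3.15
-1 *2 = -2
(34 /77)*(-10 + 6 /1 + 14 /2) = 102 /77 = 1.32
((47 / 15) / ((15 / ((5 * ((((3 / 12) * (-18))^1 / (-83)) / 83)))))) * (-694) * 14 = -228326 / 34445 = -6.63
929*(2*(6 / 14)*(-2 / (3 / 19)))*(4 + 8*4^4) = -144879408 / 7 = -20697058.29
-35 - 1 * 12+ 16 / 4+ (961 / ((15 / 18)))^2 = 33245681 / 25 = 1329827.24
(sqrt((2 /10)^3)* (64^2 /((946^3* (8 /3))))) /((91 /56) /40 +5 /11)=4096* sqrt(5) /27947108035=0.00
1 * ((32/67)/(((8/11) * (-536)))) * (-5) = 0.01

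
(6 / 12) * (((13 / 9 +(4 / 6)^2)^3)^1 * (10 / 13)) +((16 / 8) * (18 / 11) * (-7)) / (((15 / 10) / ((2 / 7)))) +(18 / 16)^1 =-539225 / 833976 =-0.65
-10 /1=-10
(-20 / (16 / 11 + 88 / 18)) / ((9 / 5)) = -275 / 157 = -1.75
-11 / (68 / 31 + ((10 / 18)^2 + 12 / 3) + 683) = -0.02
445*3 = 1335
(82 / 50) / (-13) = -41 / 325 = -0.13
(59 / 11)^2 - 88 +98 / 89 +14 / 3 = -1727249 / 32307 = -53.46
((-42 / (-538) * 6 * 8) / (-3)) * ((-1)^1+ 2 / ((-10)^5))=1050021 / 840625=1.25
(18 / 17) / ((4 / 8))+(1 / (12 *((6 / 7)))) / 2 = 5303 / 2448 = 2.17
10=10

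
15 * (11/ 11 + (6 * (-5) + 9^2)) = 780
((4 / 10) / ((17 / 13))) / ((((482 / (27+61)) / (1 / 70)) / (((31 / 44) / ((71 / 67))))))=27001 / 50905225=0.00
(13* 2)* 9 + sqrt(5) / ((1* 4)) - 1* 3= sqrt(5) / 4 + 231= 231.56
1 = 1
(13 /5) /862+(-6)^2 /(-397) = -149999 /1711070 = -0.09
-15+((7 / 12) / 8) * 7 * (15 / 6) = -13.72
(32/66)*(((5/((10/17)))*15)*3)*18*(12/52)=110160/143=770.35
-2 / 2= -1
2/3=0.67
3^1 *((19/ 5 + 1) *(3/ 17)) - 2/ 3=478/ 255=1.87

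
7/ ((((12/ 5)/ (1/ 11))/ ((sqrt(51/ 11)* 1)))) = 35* sqrt(561)/ 1452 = 0.57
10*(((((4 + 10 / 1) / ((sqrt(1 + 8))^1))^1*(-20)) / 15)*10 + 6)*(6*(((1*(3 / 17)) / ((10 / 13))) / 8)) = -3289 / 34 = -96.74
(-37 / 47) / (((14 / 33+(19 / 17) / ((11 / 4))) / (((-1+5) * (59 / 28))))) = -1224663 / 153314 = -7.99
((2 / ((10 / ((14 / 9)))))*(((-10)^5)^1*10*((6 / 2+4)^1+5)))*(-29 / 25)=12992000 / 3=4330666.67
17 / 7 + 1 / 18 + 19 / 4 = 1823 / 252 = 7.23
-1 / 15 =-0.07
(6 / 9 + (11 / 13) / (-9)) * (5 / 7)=335 / 819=0.41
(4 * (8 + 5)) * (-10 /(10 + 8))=-260 /9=-28.89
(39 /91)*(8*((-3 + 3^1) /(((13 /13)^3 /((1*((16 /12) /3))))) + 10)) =240 /7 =34.29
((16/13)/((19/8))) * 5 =640/247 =2.59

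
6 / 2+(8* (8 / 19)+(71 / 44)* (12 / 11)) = 8.13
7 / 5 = 1.40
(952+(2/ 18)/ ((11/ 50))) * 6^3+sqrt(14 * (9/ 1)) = 3 * sqrt(14)+2263152/ 11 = 205752.32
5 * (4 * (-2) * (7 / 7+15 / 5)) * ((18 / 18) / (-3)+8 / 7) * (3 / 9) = -2720 / 63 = -43.17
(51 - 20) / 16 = 31 / 16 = 1.94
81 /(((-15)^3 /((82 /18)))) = -41 /375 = -0.11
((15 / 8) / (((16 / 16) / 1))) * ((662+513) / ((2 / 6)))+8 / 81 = 4282939 / 648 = 6609.47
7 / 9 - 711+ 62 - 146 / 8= -23993 / 36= -666.47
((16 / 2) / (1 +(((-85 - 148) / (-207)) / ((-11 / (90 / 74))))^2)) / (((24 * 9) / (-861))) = -25149328127 / 800869914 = -31.40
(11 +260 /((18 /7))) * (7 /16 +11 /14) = 138233 /1008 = 137.14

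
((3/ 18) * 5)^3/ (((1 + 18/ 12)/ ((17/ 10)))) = 85/ 216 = 0.39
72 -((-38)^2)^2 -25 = -2085089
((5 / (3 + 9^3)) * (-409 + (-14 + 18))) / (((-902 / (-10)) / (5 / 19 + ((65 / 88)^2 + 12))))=-6360616125 / 16191433984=-0.39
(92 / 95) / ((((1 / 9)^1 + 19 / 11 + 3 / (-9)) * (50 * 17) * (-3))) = -1518 / 6015875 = -0.00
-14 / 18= -7 / 9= -0.78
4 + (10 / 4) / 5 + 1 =11 / 2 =5.50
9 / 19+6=123 / 19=6.47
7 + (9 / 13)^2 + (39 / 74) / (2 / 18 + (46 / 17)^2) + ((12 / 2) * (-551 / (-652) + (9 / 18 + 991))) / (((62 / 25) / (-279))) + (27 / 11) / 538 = -156221873277589133141 / 233227759639732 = -669825.38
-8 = -8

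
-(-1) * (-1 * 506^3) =-129554216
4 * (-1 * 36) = -144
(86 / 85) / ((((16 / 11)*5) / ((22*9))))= 46827 / 1700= 27.55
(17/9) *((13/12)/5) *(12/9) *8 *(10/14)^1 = 1768/567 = 3.12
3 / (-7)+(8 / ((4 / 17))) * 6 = 1425 / 7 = 203.57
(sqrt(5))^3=5 * sqrt(5)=11.18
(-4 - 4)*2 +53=37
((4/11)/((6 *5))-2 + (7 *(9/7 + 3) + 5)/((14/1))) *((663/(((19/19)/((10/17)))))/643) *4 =8788/7073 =1.24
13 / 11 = 1.18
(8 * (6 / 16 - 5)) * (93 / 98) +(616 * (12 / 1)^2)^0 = -3343 / 98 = -34.11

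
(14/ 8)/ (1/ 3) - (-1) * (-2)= 13/ 4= 3.25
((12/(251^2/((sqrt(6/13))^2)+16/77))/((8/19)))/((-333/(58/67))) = -4466/8228205077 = -0.00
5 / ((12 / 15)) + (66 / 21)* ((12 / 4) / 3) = 263 / 28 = 9.39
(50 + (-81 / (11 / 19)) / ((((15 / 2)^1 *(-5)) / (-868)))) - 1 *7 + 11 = -875718 / 275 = -3184.43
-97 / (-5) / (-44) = -97 / 220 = -0.44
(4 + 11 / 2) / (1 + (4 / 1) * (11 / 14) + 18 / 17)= 2261 / 1238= 1.83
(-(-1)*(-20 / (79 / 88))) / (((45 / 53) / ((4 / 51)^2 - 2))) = 96750016 / 1849311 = 52.32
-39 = -39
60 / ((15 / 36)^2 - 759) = -0.08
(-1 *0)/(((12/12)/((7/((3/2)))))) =0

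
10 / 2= 5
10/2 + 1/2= 11/2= 5.50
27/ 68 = 0.40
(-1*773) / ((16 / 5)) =-3865 / 16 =-241.56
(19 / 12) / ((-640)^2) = 19 / 4915200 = 0.00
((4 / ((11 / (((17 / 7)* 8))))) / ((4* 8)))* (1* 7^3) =833 / 11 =75.73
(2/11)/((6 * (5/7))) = 7/165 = 0.04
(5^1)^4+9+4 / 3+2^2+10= 1948 / 3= 649.33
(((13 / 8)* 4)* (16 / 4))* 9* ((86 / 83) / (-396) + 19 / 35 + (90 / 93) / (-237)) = 9818286517 / 78257795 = 125.46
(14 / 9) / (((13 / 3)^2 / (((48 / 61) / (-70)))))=-48 / 51545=-0.00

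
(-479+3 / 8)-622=-8805 / 8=-1100.62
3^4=81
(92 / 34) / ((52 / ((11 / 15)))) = 253 / 6630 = 0.04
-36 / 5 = -7.20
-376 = -376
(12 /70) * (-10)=-12 /7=-1.71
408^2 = 166464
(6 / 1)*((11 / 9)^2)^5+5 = 49.63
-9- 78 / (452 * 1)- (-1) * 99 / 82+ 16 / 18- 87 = -3922702 / 41697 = -94.08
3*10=30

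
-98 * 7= -686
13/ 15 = 0.87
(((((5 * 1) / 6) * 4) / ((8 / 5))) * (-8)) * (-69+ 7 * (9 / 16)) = 8675 / 8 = 1084.38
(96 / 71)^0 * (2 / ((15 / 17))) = 34 / 15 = 2.27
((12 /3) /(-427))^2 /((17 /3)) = 48 /3099593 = 0.00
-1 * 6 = -6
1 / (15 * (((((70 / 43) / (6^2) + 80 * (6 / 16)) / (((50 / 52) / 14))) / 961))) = 123969 / 846482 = 0.15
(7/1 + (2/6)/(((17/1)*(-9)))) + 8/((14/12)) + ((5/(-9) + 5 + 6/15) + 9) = 444991/16065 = 27.70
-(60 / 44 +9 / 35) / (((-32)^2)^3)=-39 / 25836912640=-0.00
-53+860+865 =1672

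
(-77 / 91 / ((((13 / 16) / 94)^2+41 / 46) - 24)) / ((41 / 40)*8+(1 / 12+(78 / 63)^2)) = 152957521920 / 41005254814823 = 0.00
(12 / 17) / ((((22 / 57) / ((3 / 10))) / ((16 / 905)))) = 8208 / 846175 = 0.01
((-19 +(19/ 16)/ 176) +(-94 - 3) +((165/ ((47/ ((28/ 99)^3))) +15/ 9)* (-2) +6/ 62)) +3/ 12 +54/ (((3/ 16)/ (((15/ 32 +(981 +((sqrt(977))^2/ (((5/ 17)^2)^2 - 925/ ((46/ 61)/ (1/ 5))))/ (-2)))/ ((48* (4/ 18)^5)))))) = 225097640642089304172034459/ 20673078710210910720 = 10888443.07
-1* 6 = -6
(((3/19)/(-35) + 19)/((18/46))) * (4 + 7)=3195896/5985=533.98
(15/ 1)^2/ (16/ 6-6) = -135/ 2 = -67.50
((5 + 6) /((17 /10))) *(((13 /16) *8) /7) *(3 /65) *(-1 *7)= -33 /17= -1.94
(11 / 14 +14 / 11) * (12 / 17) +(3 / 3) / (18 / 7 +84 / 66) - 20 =-18.29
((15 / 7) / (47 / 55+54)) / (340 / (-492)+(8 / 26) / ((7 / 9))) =-1319175 / 9977219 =-0.13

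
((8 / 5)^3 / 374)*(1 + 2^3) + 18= 18.10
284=284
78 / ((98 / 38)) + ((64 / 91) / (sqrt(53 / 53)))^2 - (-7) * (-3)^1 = 80653 / 8281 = 9.74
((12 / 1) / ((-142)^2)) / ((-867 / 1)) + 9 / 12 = 0.75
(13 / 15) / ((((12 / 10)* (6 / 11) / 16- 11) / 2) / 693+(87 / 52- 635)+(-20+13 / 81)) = -30918888 / 23302412477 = -0.00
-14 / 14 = -1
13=13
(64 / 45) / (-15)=-64 / 675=-0.09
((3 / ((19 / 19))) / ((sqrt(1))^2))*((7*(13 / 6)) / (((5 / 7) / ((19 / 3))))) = 12103 / 30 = 403.43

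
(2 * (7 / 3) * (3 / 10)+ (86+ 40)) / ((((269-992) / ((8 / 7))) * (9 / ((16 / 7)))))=-1664 / 32535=-0.05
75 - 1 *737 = -662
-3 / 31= -0.10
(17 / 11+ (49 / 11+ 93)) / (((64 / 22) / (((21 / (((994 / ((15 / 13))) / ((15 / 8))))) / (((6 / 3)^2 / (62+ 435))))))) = 5145525 / 26624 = 193.27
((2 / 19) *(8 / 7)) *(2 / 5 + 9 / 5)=0.26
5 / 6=0.83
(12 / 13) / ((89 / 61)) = 732 / 1157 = 0.63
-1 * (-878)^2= -770884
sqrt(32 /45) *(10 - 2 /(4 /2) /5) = 196 *sqrt(10) /75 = 8.26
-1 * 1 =-1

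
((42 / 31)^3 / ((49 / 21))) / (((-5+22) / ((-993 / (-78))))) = 0.80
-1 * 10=-10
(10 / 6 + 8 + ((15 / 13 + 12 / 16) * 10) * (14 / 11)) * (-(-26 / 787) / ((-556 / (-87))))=19169 / 109393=0.18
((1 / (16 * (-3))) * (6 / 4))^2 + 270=276481 / 1024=270.00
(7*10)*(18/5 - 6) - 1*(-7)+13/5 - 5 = -817/5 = -163.40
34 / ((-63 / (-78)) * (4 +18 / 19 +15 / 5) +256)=16796 / 129635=0.13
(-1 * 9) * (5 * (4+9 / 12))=-855 / 4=-213.75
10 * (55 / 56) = 275 / 28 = 9.82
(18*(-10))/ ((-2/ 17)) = 1530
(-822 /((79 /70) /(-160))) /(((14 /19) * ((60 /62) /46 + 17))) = 1113563400 /119843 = 9291.85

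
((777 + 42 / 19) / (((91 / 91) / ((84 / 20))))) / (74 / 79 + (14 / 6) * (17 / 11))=162105867 / 225017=720.42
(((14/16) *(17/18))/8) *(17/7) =289/1152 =0.25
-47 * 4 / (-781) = 0.24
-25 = -25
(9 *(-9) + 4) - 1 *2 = -79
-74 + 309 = 235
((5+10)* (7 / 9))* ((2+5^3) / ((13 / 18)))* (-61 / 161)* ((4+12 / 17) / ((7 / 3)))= -55778400 / 35581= -1567.65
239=239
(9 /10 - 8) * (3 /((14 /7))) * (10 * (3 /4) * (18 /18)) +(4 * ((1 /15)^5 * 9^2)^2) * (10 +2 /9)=-505458981431 /6328125000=-79.87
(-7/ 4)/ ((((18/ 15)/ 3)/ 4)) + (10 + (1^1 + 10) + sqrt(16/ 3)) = 4 *sqrt(3)/ 3 + 7/ 2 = 5.81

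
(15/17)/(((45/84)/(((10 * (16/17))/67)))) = 0.23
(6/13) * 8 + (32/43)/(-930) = 959552/259935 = 3.69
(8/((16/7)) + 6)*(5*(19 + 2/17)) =30875/34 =908.09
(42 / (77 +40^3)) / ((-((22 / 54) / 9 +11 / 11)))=-1701 / 2712593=-0.00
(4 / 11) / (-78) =-2 / 429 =-0.00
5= 5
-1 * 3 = -3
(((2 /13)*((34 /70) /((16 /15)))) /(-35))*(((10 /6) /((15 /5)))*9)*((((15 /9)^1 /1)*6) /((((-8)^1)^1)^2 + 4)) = -15 /10192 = -0.00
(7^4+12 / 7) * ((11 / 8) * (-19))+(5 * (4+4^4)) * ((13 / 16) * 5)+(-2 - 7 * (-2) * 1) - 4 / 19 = -57477.87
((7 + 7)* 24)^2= 112896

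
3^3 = 27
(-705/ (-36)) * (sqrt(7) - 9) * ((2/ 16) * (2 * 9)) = -6345/ 16 + 705 * sqrt(7)/ 16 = -279.98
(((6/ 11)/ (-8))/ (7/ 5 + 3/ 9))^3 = -91125/ 1497193984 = -0.00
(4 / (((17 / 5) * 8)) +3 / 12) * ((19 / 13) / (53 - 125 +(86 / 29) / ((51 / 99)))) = -4959 / 566072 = -0.01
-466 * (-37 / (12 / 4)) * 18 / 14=51726 / 7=7389.43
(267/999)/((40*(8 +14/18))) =89/116920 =0.00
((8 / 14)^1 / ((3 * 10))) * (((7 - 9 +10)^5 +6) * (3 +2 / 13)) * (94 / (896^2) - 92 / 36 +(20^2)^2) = 55478773304271259 / 176117760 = 315009532.85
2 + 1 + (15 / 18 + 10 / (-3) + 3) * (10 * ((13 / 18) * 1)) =119 / 18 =6.61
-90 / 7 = -12.86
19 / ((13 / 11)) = 209 / 13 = 16.08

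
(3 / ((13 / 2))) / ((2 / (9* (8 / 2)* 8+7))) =885 / 13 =68.08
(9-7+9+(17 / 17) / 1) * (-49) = -588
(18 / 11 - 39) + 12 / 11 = -399 / 11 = -36.27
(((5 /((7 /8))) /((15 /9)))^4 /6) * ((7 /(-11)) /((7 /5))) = -276480 /26411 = -10.47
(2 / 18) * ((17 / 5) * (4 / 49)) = 68 / 2205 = 0.03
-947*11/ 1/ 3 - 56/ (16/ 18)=-10606/ 3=-3535.33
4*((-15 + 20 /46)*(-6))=8040 /23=349.57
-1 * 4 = -4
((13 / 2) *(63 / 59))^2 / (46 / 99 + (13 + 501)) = 9486477 / 101311024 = 0.09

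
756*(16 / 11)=12096 / 11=1099.64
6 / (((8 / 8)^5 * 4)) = 3 / 2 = 1.50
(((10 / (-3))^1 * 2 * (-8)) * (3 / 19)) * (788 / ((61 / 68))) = 8573440 / 1159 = 7397.27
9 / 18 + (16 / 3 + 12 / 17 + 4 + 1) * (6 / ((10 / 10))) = 2269 / 34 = 66.74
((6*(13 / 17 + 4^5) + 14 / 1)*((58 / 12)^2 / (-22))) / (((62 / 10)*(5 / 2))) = -2002421 / 4743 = -422.18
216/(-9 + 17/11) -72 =-100.98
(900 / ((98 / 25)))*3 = 33750 / 49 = 688.78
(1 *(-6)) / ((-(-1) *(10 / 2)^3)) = -6 / 125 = -0.05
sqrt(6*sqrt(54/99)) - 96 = -96+66^(3/4)/11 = -93.89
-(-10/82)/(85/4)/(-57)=-4/39729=-0.00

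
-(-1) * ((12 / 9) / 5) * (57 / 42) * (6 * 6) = 13.03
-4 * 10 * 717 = -28680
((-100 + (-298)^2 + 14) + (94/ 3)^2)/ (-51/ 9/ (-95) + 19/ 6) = 153386620/ 5517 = 27802.54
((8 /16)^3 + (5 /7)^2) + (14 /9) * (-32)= -173375 /3528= -49.14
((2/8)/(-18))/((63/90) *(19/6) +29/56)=-35/6891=-0.01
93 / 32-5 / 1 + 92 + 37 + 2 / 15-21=50899 / 480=106.04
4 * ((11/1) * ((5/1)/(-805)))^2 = 484/25921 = 0.02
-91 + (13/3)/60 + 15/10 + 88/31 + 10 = -427367/5580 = -76.59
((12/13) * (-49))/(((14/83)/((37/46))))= -64491/299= -215.69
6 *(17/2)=51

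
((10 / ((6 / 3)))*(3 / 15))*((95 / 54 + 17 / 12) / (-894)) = -343 / 96552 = -0.00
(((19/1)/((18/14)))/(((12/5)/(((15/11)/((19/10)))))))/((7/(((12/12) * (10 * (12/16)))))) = 625/132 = 4.73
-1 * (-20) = 20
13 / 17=0.76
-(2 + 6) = -8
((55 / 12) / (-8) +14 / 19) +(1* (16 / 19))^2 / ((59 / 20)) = 826699 / 2044704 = 0.40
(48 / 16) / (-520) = -0.01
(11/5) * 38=418/5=83.60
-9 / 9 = -1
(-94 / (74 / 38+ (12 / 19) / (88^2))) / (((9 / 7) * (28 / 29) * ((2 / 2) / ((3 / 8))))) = -3133537 / 214905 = -14.58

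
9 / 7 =1.29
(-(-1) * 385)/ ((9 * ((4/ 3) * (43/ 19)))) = 14.18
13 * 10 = 130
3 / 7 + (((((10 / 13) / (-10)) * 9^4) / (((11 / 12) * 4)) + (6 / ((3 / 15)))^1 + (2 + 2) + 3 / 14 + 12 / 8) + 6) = -95596 / 1001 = -95.50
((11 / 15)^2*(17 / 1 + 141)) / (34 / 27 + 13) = 5214 / 875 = 5.96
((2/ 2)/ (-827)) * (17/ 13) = -17/ 10751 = -0.00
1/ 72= 0.01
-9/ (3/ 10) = -30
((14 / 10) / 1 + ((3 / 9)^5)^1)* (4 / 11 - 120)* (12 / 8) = -1122548 / 4455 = -251.97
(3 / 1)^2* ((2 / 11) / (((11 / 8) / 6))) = 864 / 121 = 7.14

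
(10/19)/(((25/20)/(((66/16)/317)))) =33/6023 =0.01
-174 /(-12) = 29 /2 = 14.50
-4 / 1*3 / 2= -6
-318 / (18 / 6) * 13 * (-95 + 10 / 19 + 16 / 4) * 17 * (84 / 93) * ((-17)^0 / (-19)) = -1127540232 / 11191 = -100754.20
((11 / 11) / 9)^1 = 1 / 9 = 0.11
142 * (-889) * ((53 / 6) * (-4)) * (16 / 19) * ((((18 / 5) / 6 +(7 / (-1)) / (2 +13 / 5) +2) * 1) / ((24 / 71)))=235616662624 / 19665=11981523.65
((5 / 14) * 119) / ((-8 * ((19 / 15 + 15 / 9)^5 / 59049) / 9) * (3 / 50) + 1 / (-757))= -216393848651953125 / 7724782808794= -28012.94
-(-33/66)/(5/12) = 6/5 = 1.20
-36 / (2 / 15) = -270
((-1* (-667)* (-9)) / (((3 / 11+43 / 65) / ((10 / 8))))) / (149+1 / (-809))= -1157448435 / 21472192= -53.90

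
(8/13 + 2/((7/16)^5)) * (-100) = -2739743200/218491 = -12539.39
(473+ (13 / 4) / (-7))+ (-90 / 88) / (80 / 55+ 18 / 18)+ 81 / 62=308200 / 651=473.43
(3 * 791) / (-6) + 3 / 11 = -395.23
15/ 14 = 1.07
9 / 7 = 1.29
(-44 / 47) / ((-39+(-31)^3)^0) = -44 / 47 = -0.94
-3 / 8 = -0.38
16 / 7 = 2.29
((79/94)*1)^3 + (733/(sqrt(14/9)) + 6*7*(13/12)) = 38284611/830584 + 2199*sqrt(14)/14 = 633.80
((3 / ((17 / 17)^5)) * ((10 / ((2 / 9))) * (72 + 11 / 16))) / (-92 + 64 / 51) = -8007255 / 74048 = -108.14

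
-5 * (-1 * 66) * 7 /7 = 330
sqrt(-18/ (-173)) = 3 * sqrt(346)/ 173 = 0.32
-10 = -10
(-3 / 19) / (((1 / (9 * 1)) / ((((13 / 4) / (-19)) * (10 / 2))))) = 1755 / 1444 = 1.22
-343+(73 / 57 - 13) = -20219 / 57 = -354.72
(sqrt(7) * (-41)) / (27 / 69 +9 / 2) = -22.18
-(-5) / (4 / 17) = 85 / 4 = 21.25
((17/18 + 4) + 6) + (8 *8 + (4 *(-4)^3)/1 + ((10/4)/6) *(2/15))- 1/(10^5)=-181.00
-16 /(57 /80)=-1280 /57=-22.46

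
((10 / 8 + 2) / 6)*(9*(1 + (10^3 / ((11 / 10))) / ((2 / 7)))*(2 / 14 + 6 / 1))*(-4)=-58713447 / 154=-381256.15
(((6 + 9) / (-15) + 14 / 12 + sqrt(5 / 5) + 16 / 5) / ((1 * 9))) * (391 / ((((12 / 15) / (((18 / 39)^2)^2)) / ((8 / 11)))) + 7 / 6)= 4271039767 / 508957020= 8.39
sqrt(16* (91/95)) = 4* sqrt(8645)/95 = 3.91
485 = 485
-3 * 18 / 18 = -3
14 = 14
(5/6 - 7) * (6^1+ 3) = -111/2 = -55.50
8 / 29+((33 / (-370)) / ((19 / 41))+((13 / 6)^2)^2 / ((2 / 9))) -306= -6069513713 / 29357280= -206.75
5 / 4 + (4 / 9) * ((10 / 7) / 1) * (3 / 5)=137 / 84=1.63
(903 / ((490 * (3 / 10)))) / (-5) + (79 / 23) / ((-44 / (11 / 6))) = -26501 / 19320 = -1.37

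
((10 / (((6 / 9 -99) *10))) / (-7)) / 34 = 3 / 70210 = 0.00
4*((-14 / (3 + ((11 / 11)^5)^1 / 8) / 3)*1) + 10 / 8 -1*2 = -2017 / 300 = -6.72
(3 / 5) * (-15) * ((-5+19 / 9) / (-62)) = -13 / 31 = -0.42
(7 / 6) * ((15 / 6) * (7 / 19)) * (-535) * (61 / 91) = -1142225 / 2964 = -385.37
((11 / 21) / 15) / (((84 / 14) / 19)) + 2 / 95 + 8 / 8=40637 / 35910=1.13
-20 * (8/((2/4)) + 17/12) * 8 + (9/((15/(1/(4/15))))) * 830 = -5515/6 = -919.17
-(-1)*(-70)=-70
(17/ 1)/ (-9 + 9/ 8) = -136/ 63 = -2.16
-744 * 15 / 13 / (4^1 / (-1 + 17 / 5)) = -6696 / 13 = -515.08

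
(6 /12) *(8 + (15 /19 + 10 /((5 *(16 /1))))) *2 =8.91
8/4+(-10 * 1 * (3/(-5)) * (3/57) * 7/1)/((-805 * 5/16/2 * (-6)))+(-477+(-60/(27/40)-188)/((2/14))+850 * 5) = 180601463/98325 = 1836.78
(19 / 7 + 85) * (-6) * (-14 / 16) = 921 / 2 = 460.50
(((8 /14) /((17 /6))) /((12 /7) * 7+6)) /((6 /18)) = 4 /119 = 0.03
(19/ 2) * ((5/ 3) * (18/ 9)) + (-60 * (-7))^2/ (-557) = -285.03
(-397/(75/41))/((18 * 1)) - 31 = -58127/1350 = -43.06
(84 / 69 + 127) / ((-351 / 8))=-7864 / 2691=-2.92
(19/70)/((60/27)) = 171/1400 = 0.12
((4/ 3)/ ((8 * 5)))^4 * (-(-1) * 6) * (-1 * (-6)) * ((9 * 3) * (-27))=-0.03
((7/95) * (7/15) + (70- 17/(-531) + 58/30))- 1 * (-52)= 31275833/252225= 124.00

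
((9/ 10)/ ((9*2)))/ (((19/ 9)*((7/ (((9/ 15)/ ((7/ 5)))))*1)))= 27/ 18620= 0.00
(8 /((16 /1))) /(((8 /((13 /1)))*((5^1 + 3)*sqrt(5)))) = 13*sqrt(5) /640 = 0.05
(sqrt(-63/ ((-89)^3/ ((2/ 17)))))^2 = 126/ 11984473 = 0.00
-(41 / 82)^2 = -1 / 4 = -0.25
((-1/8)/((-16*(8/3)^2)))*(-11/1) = -99/8192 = -0.01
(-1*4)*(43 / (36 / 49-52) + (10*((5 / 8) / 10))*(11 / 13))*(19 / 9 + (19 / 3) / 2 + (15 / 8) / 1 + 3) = 7398451 / 587808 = 12.59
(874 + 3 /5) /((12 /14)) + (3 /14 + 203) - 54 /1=122806 /105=1169.58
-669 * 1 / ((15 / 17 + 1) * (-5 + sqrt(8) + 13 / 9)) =921213 * sqrt(2) / 6016 + 102357 / 376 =488.78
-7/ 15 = -0.47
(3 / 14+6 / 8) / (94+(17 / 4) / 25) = 225 / 21973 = 0.01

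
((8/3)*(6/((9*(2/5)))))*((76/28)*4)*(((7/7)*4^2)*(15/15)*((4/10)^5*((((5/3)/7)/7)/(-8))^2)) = 4864/34034175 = 0.00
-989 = -989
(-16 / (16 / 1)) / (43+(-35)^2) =-0.00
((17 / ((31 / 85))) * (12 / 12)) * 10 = 14450 / 31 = 466.13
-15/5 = -3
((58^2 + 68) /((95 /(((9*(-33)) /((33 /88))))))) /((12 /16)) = -3624192 /95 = -38149.39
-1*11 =-11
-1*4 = -4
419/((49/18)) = 7542/49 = 153.92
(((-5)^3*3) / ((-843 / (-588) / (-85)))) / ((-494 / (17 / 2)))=-26551875 / 69407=-382.55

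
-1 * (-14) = 14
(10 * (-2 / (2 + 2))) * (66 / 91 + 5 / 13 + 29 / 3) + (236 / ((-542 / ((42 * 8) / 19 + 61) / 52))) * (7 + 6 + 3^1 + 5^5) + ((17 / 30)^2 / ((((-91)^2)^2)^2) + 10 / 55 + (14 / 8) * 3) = -670709685239613202951666348427 / 119855848102175699063550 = -5595969.62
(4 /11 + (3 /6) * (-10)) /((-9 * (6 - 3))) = 17 /99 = 0.17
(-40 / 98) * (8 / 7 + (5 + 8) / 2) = -1070 / 343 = -3.12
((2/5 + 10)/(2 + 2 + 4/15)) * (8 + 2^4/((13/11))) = 52.50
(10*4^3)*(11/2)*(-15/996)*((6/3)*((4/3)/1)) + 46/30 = -174091/1245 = -139.83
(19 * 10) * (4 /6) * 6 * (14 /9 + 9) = 72200 /9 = 8022.22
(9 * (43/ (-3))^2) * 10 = 18490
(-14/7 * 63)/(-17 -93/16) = 2016/365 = 5.52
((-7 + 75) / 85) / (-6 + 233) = 4 / 1135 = 0.00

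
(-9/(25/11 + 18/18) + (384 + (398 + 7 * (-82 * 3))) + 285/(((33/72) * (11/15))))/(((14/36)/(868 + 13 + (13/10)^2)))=-36456774111/169400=-215211.18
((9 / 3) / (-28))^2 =9 / 784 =0.01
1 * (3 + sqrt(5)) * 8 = 8 * sqrt(5) + 24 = 41.89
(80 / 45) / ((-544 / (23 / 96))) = -23 / 29376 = -0.00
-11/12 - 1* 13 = -167/12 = -13.92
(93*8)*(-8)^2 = 47616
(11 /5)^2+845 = 21246 /25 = 849.84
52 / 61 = 0.85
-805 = -805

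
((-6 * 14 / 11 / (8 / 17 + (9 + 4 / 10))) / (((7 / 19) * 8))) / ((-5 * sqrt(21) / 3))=969 * sqrt(21) / 129206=0.03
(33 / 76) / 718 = 33 / 54568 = 0.00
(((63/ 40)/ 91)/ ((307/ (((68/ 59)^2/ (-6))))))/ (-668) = 867/ 46401521140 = 0.00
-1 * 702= -702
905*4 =3620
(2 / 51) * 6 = 4 / 17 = 0.24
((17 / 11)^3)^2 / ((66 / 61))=1472391709 / 116923026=12.59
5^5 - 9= 3116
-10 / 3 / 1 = -10 / 3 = -3.33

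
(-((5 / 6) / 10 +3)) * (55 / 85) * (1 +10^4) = -4070407 / 204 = -19952.98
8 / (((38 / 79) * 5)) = 316 / 95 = 3.33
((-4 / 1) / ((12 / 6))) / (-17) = 2 / 17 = 0.12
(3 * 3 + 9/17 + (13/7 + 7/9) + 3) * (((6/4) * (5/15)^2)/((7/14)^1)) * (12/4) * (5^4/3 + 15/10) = 20447419/6426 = 3181.98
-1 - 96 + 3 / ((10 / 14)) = -92.80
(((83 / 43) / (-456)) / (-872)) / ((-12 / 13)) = -1079 / 205178112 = -0.00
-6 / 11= -0.55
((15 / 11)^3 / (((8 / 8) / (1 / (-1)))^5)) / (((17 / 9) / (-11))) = 14.77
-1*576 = -576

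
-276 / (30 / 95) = -874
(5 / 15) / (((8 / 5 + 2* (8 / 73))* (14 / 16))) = 365 / 1743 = 0.21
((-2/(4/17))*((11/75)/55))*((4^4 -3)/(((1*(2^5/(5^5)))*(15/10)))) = -107525/288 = -373.35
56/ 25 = 2.24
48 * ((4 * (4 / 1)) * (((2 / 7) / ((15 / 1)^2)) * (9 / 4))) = 384 / 175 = 2.19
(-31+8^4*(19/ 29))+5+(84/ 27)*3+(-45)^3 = -7695853/ 87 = -88458.08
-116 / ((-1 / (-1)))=-116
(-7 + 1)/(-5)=6/5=1.20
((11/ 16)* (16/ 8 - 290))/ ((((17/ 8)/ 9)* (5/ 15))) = -42768/ 17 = -2515.76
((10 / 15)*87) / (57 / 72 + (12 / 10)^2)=25.99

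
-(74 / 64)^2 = -1369 / 1024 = -1.34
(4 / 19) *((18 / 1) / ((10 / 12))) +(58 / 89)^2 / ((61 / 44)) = 222795712 / 45902195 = 4.85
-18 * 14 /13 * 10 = -2520 /13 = -193.85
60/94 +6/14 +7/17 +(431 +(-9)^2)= 2871886/5593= 513.48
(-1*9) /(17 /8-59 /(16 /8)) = 24 /73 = 0.33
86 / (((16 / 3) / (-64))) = -1032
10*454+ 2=4542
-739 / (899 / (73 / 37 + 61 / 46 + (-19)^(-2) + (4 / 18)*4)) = -17125459631 / 4971288402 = -3.44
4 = 4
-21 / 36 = -7 / 12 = -0.58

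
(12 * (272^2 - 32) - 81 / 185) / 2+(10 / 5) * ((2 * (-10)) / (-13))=2134268467 / 4810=443714.86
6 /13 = 0.46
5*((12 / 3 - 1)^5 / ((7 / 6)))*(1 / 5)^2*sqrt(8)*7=824.77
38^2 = 1444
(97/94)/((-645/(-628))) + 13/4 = 515927/121260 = 4.25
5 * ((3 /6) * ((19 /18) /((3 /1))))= 95 /108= 0.88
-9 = -9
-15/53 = -0.28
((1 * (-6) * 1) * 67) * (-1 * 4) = 1608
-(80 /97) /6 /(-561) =40 /163251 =0.00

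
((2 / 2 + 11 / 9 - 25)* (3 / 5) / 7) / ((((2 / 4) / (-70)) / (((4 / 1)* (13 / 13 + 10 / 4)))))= 11480 / 3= 3826.67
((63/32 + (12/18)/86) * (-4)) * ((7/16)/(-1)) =57113/16512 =3.46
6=6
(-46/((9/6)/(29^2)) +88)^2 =5945643664/9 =660627073.78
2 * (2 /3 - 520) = -3116 /3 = -1038.67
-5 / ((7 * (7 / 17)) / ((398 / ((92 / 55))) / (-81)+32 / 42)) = 4823155 / 1278018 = 3.77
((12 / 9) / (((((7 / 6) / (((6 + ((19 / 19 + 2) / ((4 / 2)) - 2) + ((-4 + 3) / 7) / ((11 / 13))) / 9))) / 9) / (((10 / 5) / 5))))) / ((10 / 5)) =3284 / 2695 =1.22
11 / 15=0.73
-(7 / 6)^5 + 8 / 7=-55441 / 54432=-1.02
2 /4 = 1 /2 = 0.50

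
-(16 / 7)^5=-1048576 / 16807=-62.39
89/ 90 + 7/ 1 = 719/ 90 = 7.99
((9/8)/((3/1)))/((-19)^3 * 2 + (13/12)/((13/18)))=-3/109732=-0.00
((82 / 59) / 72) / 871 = 41 / 1850004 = 0.00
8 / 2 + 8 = 12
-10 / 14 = -5 / 7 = -0.71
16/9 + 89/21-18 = -755/63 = -11.98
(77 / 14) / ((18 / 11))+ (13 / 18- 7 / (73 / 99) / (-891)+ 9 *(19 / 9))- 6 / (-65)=3960683 / 170820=23.19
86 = 86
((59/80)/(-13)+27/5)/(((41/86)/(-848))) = -25328806/2665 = -9504.24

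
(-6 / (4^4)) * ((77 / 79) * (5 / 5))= -231 / 10112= -0.02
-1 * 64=-64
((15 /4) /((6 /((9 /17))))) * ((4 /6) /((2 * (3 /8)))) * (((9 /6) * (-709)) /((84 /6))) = -10635 /476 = -22.34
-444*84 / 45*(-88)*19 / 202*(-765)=-530050752 / 101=-5248027.25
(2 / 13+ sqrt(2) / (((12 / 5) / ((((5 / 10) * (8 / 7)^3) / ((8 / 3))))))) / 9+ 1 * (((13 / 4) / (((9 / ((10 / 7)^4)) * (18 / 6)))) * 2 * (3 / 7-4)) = -21024158 / 5899257+ 40 * sqrt(2) / 3087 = -3.55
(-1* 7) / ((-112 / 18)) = 9 / 8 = 1.12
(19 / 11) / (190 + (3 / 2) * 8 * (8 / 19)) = 361 / 40766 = 0.01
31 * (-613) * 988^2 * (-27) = 500840939664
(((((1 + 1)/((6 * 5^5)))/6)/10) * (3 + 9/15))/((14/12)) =3/546875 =0.00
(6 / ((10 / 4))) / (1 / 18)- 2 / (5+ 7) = 1291 / 30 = 43.03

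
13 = 13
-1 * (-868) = 868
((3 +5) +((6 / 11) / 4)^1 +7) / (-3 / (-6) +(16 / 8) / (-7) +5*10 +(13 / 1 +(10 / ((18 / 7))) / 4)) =41958 / 177925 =0.24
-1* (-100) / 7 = 100 / 7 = 14.29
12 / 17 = 0.71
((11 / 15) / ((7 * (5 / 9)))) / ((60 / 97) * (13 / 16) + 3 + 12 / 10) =0.04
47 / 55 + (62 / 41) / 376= 363981 / 423940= 0.86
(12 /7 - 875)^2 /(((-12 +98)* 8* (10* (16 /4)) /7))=37368769 /192640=193.98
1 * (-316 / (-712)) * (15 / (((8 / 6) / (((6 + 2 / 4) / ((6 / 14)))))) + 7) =78.83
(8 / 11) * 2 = 16 / 11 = 1.45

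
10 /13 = 0.77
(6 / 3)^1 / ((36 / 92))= 46 / 9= 5.11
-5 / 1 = -5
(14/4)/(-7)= -1/2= -0.50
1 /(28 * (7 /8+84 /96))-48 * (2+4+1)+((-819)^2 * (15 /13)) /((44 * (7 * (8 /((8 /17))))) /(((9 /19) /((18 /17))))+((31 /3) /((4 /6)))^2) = -634857571 /2341073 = -271.18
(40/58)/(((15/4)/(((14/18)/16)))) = 7/783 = 0.01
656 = 656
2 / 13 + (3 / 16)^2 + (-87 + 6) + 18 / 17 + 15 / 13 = -4446779 / 56576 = -78.60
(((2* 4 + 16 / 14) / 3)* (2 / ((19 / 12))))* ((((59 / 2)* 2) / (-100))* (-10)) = 15104 / 665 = 22.71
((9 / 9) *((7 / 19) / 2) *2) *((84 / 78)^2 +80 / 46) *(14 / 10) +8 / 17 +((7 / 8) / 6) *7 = 899935217 / 301320240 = 2.99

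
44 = 44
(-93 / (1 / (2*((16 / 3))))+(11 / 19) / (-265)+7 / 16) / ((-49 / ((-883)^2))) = 15777797.50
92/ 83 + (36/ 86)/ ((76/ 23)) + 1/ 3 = 638149/ 406866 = 1.57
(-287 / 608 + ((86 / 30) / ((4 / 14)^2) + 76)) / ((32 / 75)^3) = 28380346875 / 19922944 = 1424.51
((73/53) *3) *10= 2190/53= 41.32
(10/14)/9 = 5/63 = 0.08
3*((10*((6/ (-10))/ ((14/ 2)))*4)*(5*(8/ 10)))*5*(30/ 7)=-43200/ 49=-881.63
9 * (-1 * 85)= -765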